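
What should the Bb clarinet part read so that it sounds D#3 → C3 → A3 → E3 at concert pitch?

E#3 D3 B3 F#3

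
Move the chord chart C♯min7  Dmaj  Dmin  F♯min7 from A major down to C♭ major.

Ebmin7 Fbmaj Fbmin Abmin7

A major down to C♭ major is an augmented sixth; each chord root moves by that interval while the quality stays the same.
C♯min7: root C♯ down an augmented sixth → Eb, giving Ebmin7.
Dmaj: root D down an augmented sixth → Fb, giving Fbmaj.
Dmin: root D down an augmented sixth → Fb, giving Fbmin.
F♯min7: root F♯ down an augmented sixth → Ab, giving Abmin7.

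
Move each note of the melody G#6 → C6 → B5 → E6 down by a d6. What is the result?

A diminished sixth down from G#6 gives B##5.
A diminished sixth down from C6 gives E#5.
B5: a sixth down reaches D, and 7 semitones makes it D##5.
E6: a sixth down reaches G, and 7 semitones makes it G##5.

B##5 E#5 D##5 G##5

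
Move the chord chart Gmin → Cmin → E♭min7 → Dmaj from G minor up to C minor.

G minor up to C minor is a perfect fourth; each chord root moves by that interval while the quality stays the same.
Gmin: root G up a perfect fourth → C, giving Cmin.
Cmin: root C up a perfect fourth → F, giving Fmin.
E♭min7: root E♭ up a perfect fourth → Ab, giving Abmin7.
Dmaj: root D up a perfect fourth → G, giving Gmaj.

Cmin Fmin Abmin7 Gmaj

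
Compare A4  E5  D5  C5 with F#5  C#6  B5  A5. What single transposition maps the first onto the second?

From A4 to F#5 is 6 letter names — a sixth of some quality.
A4 to F#5 is 9 semitones, which makes it a major sixth; the second version is higher, so the direction is up.
Checking another pair — C5 → A5 — gives the same interval.

up a major sixth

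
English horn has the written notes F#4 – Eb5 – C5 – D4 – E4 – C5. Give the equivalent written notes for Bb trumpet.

C#4 Bb4 G4 A3 B3 G4

First find concert pitch: the English horn sounds a perfect fifth below written, so F#4 Eb5 C5 D4 E4 C5 sounds B3 Ab4 F4 G3 A3 F4.
Then write for Bb trumpet: it sounds a major second below written, so the part must be a major second above concert.
B3 → C#4
Ab4 → Bb4
F4 → G4
G3 → A3
A3 → B3
F4 → G4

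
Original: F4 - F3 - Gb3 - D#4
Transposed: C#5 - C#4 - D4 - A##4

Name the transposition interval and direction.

up an augmented fifth

From F4 to C#5 is 5 letter names — a fifth of some quality.
F4 to C#5 is 8 semitones, which makes it an augmented fifth; the second version is higher, so the direction is up.
Checking another pair — D#4 → A##4 — gives the same interval.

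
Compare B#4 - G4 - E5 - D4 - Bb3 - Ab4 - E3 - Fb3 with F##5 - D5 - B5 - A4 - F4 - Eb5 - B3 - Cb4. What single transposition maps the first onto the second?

up a perfect fifth

From B#4 to F##5 is 5 letter names — a fifth of some quality.
B#4 to F##5 is 7 semitones, which makes it a perfect fifth; the second version is higher, so the direction is up.
Checking another pair — Fb3 → Cb4 — gives the same interval.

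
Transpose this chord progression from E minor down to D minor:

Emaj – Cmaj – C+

Dmaj Bbmaj Bb+

E minor down to D minor is a major second; each chord root moves by that interval while the quality stays the same.
Emaj: root E down a major second → D, giving Dmaj.
Cmaj: root C down a major second → Bb, giving Bbmaj.
C+: root C down a major second → Bb, giving Bb+.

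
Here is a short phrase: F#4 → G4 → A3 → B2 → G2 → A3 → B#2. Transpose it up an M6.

D#5 E5 F#4 G#3 E3 F#4 G##3

F#4: a sixth up reaches D, and 9 semitones makes it D#5.
G4: a sixth up reaches E, and 9 semitones makes it E5.
A3: a sixth up reaches F, and 9 semitones makes it F#4.
A major sixth up from B2 gives G#3.
G2: a sixth up reaches E, and 9 semitones makes it E3.
A3 up a major sixth is F#4.
A major sixth up from B#2 gives G##3.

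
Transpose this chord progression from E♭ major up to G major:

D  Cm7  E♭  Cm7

E♭ major up to G major is a major third; each chord root moves by that interval while the quality stays the same.
D: root D up a major third → F#, giving F#.
Cm7: root C up a major third → E, giving Em7.
E♭: root E♭ up a major third → G, giving G.
Cm7: root C up a major third → E, giving Em7.

F# Em7 G Em7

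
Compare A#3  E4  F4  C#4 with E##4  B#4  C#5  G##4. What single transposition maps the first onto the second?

Take the first pair: A#3 → E##4. A to E spans 5 letter names, so the interval is some kind of fifth.
A#3 to E##4 is 8 semitones, which makes it an augmented fifth; the second version is higher, so the direction is up.
Checking another pair — C#4 → G##4 — gives the same interval.

up an augmented fifth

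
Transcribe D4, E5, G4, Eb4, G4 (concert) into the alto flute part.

G4 A5 C5 Ab4 C5

The alto flute sounds a perfect fourth below written, so the written part must be a perfect fourth above concert — transpose each note up.
D4 → G4
E5 → A5
G4 → C5
Eb4 → Ab4
G4 → C5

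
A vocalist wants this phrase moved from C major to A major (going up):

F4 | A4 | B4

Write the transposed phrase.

D5 F#5 G#5

C major to A major up is a major sixth, so every note moves up by that interval.
F4 → D5
A4 → F#5
B4 → G#5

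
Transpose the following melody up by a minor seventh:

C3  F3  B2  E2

Bb3 Eb4 A3 D3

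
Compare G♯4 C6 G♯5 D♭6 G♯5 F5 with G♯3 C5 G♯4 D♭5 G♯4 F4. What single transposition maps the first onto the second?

From G#4 to G#3 is 8 letter names — an octave of some quality.
G#3 to G#4 is 12 semitones, which makes it a perfect octave; the second version is lower, so the direction is down.
Checking another pair — F5 → F4 — gives the same interval.

down a perfect octave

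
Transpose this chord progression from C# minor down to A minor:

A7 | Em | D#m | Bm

F7 Cm Bm Gm

C# minor down to A minor is a major third; each chord root moves by that interval while the quality stays the same.
A7: root A down a major third → F, giving F7.
Em: root E down a major third → C, giving Cm.
D#m: root D# down a major third → B, giving Bm.
Bm: root B down a major third → G, giving Gm.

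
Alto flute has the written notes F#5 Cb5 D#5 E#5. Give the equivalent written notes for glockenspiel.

C#3 Gb2 A#2 B#2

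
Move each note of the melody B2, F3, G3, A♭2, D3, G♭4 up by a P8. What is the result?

A perfect octave up from B2 gives B3.
F3 up a perfect octave is F4.
A perfect octave up from G3 gives G4.
Ab2 up a perfect octave is Ab3.
D3: an octave up reaches D, and 12 semitones makes it D4.
Gb4: an octave up reaches G, and 12 semitones makes it Gb5.

B3 F4 G4 Ab3 D4 Gb5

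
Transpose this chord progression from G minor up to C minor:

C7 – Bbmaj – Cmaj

G minor up to C minor is a perfect fourth; each chord root moves by that interval while the quality stays the same.
C7: root C up a perfect fourth → F, giving F7.
Bbmaj: root Bb up a perfect fourth → Eb, giving Ebmaj.
Cmaj: root C up a perfect fourth → F, giving Fmaj.

F7 Ebmaj Fmaj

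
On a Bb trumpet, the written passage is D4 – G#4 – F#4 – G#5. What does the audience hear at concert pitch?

C4 F#4 E4 F#5

The Bb trumpet sounds a major second below written, so transpose each written note down a major second.
D4 gives C4
G#4 gives F#4
F#4 gives E4
G#5 gives F#5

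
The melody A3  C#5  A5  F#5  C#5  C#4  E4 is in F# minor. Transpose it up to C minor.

From F# up to C is a diminished fifth; apply that to each pitch.
A3 becomes Eb4
C#5 becomes G5
A5 becomes Eb6
F#5 becomes C6
C#5 becomes G5
C#4 becomes G4
E4 becomes Bb4

Eb4 G5 Eb6 C6 G5 G4 Bb4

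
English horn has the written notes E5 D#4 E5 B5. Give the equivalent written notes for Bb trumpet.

First find concert pitch: the English horn sounds a perfect fifth below written, so E5 D#4 E5 B5 sounds A4 G#3 A4 E5.
Then write for Bb trumpet: it sounds a major second below written, so the part must be a major second above concert.
A4 → B4
G#3 → A#3
A4 → B4
E5 → F#5

B4 A#3 B4 F#5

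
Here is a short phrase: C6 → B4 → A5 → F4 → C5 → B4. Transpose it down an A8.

Cb5 Bb3 Ab4 Fb3 Cb4 Bb3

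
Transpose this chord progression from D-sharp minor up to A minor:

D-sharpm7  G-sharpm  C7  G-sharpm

Am7 Dm Gb7 Dm

D-sharp minor up to A minor is a diminished fifth; each chord root moves by that interval while the quality stays the same.
D-sharpm7: root D-sharp up a diminished fifth → A, giving Am7.
G-sharpm: root G-sharp up a diminished fifth → D, giving Dm.
C7: root C up a diminished fifth → Gb, giving Gb7.
G-sharpm: root G-sharp up a diminished fifth → D, giving Dm.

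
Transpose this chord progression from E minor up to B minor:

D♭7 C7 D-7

E minor up to B minor is a perfect fifth; each chord root moves by that interval while the quality stays the same.
D♭7: root D♭ up a perfect fifth → Ab, giving Ab7.
C7: root C up a perfect fifth → G, giving G7.
D-7: root D up a perfect fifth → A, giving A-7.

Ab7 G7 A-7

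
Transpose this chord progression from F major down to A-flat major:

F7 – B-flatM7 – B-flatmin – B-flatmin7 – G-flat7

Ab7 DbM7 Dbmin Dbmin7 Bbb7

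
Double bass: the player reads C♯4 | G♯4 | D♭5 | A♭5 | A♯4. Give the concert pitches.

C#3 G#3 Db4 Ab4 A#3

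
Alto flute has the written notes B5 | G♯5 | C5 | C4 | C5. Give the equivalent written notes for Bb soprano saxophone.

G#5 E#5 A4 A3 A4

First find concert pitch: the alto flute sounds a perfect fourth below written, so B5 G♯5 C5 C4 C5 sounds F#5 D#5 G4 G3 G4.
Then write for Bb soprano saxophone: it sounds a major second below written, so the part must be a major second above concert.
F#5 → G#5
D#5 → E#5
G4 → A4
G3 → A3
G4 → A4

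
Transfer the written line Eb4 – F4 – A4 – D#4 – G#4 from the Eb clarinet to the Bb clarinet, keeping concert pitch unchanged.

First find concert pitch: the Eb clarinet sounds a minor third above written, so Eb4 F4 A4 D#4 G#4 sounds Gb4 Ab4 C5 F#4 B4.
Then write for Bb clarinet: it sounds a major second below written, so the part must be a major second above concert.
Gb4 → Ab4
Ab4 → Bb4
C5 → D5
F#4 → G#4
B4 → C#5

Ab4 Bb4 D5 G#4 C#5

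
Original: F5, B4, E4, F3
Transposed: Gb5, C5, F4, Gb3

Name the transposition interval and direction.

From F5 to Gb5 is 2 letter names — a second of some quality.
F5 to Gb5 is 1 semitone, which makes it a minor second; the second version is higher, so the direction is up.
Checking another pair — F3 → Gb3 — gives the same interval.

up a minor second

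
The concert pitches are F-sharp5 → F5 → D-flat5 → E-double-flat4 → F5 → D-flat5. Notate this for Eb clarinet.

D#5 D5 Bb4 Cb4 D5 Bb4

The Eb clarinet sounds a minor third above written, so the written part must be a minor third below concert — transpose each note down.
F#5 gives D#5
F5 gives D5
Db5 gives Bb4
Ebb4 gives Cb4
F5 gives D5
Db5 gives Bb4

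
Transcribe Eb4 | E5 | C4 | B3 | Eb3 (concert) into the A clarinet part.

Gb4 G5 Eb4 D4 Gb3

Written C4 sounds as A3 on the A clarinet, so concert pitches are written a minor third up.
Eb4 gives Gb4
E5 gives G5
C4 gives Eb4
B3 gives D4
Eb3 gives Gb3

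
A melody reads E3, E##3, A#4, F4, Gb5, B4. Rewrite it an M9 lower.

E3: a ninth down reaches D, and 14 semitones makes it D2.
E##3 down a major ninth is D##2.
A#4 down a major ninth is G#3.
F4: a ninth down reaches E, and 14 semitones makes it Eb3.
A major ninth down from Gb5 gives Fb4.
B4: a ninth down reaches A, and 14 semitones makes it A3.

D2 D##2 G#3 Eb3 Fb4 A3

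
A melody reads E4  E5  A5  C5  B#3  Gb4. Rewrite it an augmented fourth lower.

E4 gives Bb3
E5 gives Bb4
A5 gives Eb5
C5 gives Gb4
B#3 gives F#3
Gb4 gives Dbb4

Bb3 Bb4 Eb5 Gb4 F#3 Dbb4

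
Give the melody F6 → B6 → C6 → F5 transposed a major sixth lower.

F6 to Ab5
B6 to D6
C6 to Eb5
F5 to Ab4

Ab5 D6 Eb5 Ab4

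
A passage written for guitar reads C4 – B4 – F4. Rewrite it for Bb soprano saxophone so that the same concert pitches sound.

D3 C#4 G3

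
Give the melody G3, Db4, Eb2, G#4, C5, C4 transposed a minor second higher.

Ab3 Ebb4 Fb2 A4 Db5 Db4

G3 -> Ab3
Db4 -> Ebb4
Eb2 -> Fb2
G#4 -> A4
C5 -> Db5
C4 -> Db4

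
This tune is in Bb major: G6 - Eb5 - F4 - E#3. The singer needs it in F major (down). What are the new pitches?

D6 Bb4 C4 B#2

From Bb down to F is a perfect fourth; apply that to each pitch.
G6 becomes D6
Eb5 becomes Bb4
F4 becomes C4
E#3 becomes B#2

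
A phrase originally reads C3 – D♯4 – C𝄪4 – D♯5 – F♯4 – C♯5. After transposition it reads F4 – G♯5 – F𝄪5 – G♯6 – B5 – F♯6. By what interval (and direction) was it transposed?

up a perfect eleventh

From C3 to F4 is 11 letter names — an eleventh of some quality.
C3 to F4 is 17 semitones, which makes it a perfect eleventh; the second version is higher, so the direction is up.
Checking another pair — C#5 → F#6 — gives the same interval.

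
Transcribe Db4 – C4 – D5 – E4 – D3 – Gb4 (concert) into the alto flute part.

Gb4 F4 G5 A4 G3 Cb5

The alto flute sounds a perfect fourth below written, so the written part must be a perfect fourth above concert — transpose each note up.
Db4 to Gb4
C4 to F4
D5 to G5
E4 to A4
D3 to G3
Gb4 to Cb5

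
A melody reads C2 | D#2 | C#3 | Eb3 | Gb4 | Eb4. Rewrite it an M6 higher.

C2 → A2
D#2 → B#2
C#3 → A#3
Eb3 → C4
Gb4 → Eb5
Eb4 → C5

A2 B#2 A#3 C4 Eb5 C5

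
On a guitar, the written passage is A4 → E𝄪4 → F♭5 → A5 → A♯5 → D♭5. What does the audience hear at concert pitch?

A3 E##3 Fb4 A4 A#4 Db4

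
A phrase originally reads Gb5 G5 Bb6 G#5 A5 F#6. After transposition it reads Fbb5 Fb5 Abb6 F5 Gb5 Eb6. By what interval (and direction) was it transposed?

down an augmented second

Take the first pair: Gb5 → Fbb5. G to F spans 2 letter names, so the interval is some kind of second.
Fbb5 to Gb5 is 3 semitones, which makes it an augmented second; the second version is lower, so the direction is down.
Checking another pair — F#6 → Eb6 — gives the same interval.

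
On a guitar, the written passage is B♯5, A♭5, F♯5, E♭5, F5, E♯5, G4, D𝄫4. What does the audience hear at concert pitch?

Written C4 on the guitar sounds as C3, a perfect octave lower; apply that shift to every note.
B#5 to B#4
Ab5 to Ab4
F#5 to F#4
Eb5 to Eb4
F5 to F4
E#5 to E#4
G4 to G3
Dbb4 to Dbb3

B#4 Ab4 F#4 Eb4 F4 E#4 G3 Dbb3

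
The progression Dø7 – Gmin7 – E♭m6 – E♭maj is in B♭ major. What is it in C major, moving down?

B♭ major down to C major is a minor seventh; each chord root moves by that interval while the quality stays the same.
Dø7: root D down a minor seventh → E, giving Eø7.
Gmin7: root G down a minor seventh → A, giving Amin7.
E♭m6: root E♭ down a minor seventh → F, giving Fm6.
E♭maj: root E♭ down a minor seventh → F, giving Fmaj.

Eø7 Amin7 Fm6 Fmaj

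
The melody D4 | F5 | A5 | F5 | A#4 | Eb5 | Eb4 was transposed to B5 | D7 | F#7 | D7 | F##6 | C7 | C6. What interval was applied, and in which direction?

up a major thirteenth

From D4 to B5 is 13 letter names — a thirteenth of some quality.
D4 to B5 is 21 semitones, which makes it a major thirteenth; the second version is higher, so the direction is up.
Checking another pair — Eb4 → C6 — gives the same interval.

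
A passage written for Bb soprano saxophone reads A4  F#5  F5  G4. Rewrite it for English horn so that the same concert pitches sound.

D5 B5 Bb5 C5

First find concert pitch: the Bb soprano saxophone sounds a major second below written, so A4 F#5 F5 G4 sounds G4 E5 Eb5 F4.
Then write for English horn: it sounds a perfect fifth below written, so the part must be a perfect fifth above concert.
G4 → D5
E5 → B5
Eb5 → Bb5
F4 → C5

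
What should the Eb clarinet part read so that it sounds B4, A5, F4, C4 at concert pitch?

G#4 F#5 D4 A3

The Eb clarinet sounds a minor third above written, so the written part must be a minor third below concert — transpose each note down.
B4 → G#4
A5 → F#5
F4 → D4
C4 → A3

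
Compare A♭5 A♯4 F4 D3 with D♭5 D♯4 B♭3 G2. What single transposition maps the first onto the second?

down a perfect fifth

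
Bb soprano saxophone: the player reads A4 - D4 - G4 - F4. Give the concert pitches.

G4 C4 F4 Eb4

The Bb soprano saxophone sounds a major second below written, so transpose each written note down a major second.
A4 to G4
D4 to C4
G4 to F4
F4 to Eb4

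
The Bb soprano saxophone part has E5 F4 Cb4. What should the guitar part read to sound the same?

First find concert pitch: the Bb soprano saxophone sounds a major second below written, so E5 F4 Cb4 sounds D5 Eb4 Bbb3.
Then write for guitar: it sounds a perfect octave below written, so the part must be a perfect octave above concert.
D5 → D6
Eb4 → Eb5
Bbb3 → Bbb4

D6 Eb5 Bbb4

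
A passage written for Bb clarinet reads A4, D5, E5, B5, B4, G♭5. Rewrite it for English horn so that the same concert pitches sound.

D5 G5 A5 E6 E5 Cb6

First find concert pitch: the Bb clarinet sounds a major second below written, so A4 D5 E5 B5 B4 G♭5 sounds G4 C5 D5 A5 A4 Fb5.
Then write for English horn: it sounds a perfect fifth below written, so the part must be a perfect fifth above concert.
G4 → D5
C5 → G5
D5 → A5
A5 → E6
A4 → E5
Fb5 → Cb6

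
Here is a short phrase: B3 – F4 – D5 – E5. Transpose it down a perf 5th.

E3 Bb3 G4 A4

B3 → E3
F4 → Bb3
D5 → G4
E5 → A4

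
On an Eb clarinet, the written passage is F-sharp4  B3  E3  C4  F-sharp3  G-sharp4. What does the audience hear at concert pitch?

A4 D4 G3 Eb4 A3 B4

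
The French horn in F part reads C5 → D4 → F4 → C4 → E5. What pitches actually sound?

F4 G3 Bb3 F3 A4

Written C4 on the French horn in F sounds as F3, a perfect fifth lower; apply that shift to every note.
C5 gives F4
D4 gives G3
F4 gives Bb3
C4 gives F3
E5 gives A4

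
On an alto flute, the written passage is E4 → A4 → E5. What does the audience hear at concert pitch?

Written C4 on the alto flute sounds as G3, a perfect fourth lower; apply that shift to every note.
E4 -> B3
A4 -> E4
E5 -> B4

B3 E4 B4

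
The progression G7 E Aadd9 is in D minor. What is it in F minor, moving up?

Bb7 G Cadd9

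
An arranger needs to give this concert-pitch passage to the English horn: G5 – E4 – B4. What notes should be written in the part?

D6 B4 F#5

The English horn sounds a perfect fifth below written, so the written part must be a perfect fifth above concert — transpose each note up.
G5 -> D6
E4 -> B4
B4 -> F#5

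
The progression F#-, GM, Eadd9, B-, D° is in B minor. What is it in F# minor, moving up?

C#- DM Badd9 F#- A°

B minor up to F# minor is a perfect fifth; each chord root moves by that interval while the quality stays the same.
F#-: root F# up a perfect fifth → C#, giving C#-.
GM: root G up a perfect fifth → D, giving DM.
Eadd9: root E up a perfect fifth → B, giving Badd9.
B-: root B up a perfect fifth → F#, giving F#-.
D°: root D up a perfect fifth → A, giving A°.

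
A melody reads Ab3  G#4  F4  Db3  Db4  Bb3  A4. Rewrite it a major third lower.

Ab3 becomes Fb3
G#4 becomes E4
F4 becomes Db4
Db3 becomes Bbb2
Db4 becomes Bbb3
Bb3 becomes Gb3
A4 becomes F4

Fb3 E4 Db4 Bbb2 Bbb3 Gb3 F4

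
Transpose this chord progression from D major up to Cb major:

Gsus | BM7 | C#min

Fbsus AbM7 Bbmin

D major up to Cb major is a diminished seventh; each chord root moves by that interval while the quality stays the same.
Gsus: root G up a diminished seventh → Fb, giving Fbsus.
BM7: root B up a diminished seventh → Ab, giving AbM7.
C#min: root C# up a diminished seventh → Bb, giving Bbmin.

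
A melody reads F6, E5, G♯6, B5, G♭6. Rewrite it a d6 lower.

F6 -> A#5
E5 -> G##4
G#6 -> B##5
B5 -> D##5
Gb6 -> B5

A#5 G##4 B##5 D##5 B5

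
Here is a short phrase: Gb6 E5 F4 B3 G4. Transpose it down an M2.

Gb6 -> Fb6
E5 -> D5
F4 -> Eb4
B3 -> A3
G4 -> F4

Fb6 D5 Eb4 A3 F4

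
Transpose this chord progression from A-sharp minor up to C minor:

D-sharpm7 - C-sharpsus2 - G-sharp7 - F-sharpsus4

Fm7 Ebsus2 Bb7 Absus4

A-sharp minor up to C minor is a diminished third; each chord root moves by that interval while the quality stays the same.
D-sharpm7: root D-sharp up a diminished third → F, giving Fm7.
C-sharpsus2: root C-sharp up a diminished third → Eb, giving Ebsus2.
G-sharp7: root G-sharp up a diminished third → Bb, giving Bb7.
F-sharpsus4: root F-sharp up a diminished third → Ab, giving Absus4.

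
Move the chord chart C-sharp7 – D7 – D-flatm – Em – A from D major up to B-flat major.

D major up to B-flat major is a minor sixth; each chord root moves by that interval while the quality stays the same.
C-sharp7: root C-sharp up a minor sixth → A, giving A7.
D7: root D up a minor sixth → Bb, giving Bb7.
D-flatm: root D-flat up a minor sixth → Bbb, giving Bbbm.
Em: root E up a minor sixth → C, giving Cm.
A: root A up a minor sixth → F, giving F.

A7 Bb7 Bbbm Cm F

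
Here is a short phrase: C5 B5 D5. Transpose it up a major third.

C5: a third up reaches E, and 4 semitones makes it E5.
B5: a third up reaches D, and 4 semitones makes it D#6.
D5 up a major third is F#5.

E5 D#6 F#5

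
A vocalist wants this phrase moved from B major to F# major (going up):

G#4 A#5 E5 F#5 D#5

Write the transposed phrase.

D#5 E#6 B5 C#6 A#5

From B up to F# is a perfect fifth; apply that to each pitch.
G#4 gives D#5
A#5 gives E#6
E5 gives B5
F#5 gives C#6
D#5 gives A#5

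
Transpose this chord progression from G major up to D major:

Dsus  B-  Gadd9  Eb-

G major up to D major is a perfect fifth; each chord root moves by that interval while the quality stays the same.
Dsus: root D up a perfect fifth → A, giving Asus.
B-: root B up a perfect fifth → F#, giving F#-.
Gadd9: root G up a perfect fifth → D, giving Dadd9.
Eb-: root Eb up a perfect fifth → Bb, giving Bb-.

Asus F#- Dadd9 Bb-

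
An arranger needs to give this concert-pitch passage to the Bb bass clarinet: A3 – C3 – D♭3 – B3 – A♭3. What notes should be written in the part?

B4 D4 Eb4 C#5 Bb4

Written C4 sounds as Bb2 on the Bb bass clarinet, so concert pitches are written a major ninth up.
A3 to B4
C3 to D4
Db3 to Eb4
B3 to C#5
Ab3 to Bb4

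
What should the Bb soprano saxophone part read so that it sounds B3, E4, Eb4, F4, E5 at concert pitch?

Written C4 sounds as Bb3 on the Bb soprano saxophone, so concert pitches are written a major second up.
B3 gives C#4
E4 gives F#4
Eb4 gives F4
F4 gives G4
E5 gives F#5

C#4 F#4 F4 G4 F#5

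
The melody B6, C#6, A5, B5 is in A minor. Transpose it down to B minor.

C#6 D#5 B4 C#5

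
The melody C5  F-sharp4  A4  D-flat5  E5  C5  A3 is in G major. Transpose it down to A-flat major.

G major to A-flat major down is a major seventh, so every note moves down by that interval.
C5 → Db4
F#4 → G3
A4 → Bb3
Db5 → Ebb4
E5 → F4
C5 → Db4
A3 → Bb2

Db4 G3 Bb3 Ebb4 F4 Db4 Bb2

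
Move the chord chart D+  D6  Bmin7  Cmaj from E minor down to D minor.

C+ C6 Amin7 Bbmaj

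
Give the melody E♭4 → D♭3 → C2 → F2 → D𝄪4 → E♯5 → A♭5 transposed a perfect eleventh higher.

Eb4 up a perfect eleventh is Ab5.
Db3: an eleventh up reaches G, and 17 semitones makes it Gb4.
C2: an eleventh up reaches F, and 17 semitones makes it F3.
F2: an eleventh up reaches B, and 17 semitones makes it Bb3.
A perfect eleventh up from D##4 gives G##5.
E#5: an eleventh up reaches A, and 17 semitones makes it A#6.
A perfect eleventh up from Ab5 gives Db7.

Ab5 Gb4 F3 Bb3 G##5 A#6 Db7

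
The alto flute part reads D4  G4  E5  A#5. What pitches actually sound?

The alto flute sounds a perfect fourth below written, so transpose each written note down a perfect fourth.
D4 -> A3
G4 -> D4
E5 -> B4
A#5 -> E#5

A3 D4 B4 E#5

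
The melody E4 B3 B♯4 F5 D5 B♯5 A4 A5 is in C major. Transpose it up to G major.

B4 F#4 F##5 C6 A5 F##6 E5 E6

From C up to G is a perfect fifth; apply that to each pitch.
E4 gives B4
B3 gives F#4
B#4 gives F##5
F5 gives C6
D5 gives A5
B#5 gives F##6
A4 gives E5
A5 gives E6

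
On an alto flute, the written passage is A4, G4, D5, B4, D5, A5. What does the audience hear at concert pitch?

The alto flute sounds a perfect fourth below written, so transpose each written note down a perfect fourth.
A4 → E4
G4 → D4
D5 → A4
B4 → F#4
D5 → A4
A5 → E5

E4 D4 A4 F#4 A4 E5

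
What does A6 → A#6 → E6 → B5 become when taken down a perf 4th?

A perfect fourth down from A6 gives E6.
A perfect fourth down from A#6 gives E#6.
E6: a fourth down reaches B, and 5 semitones makes it B5.
B5 down a perfect fourth is F#5.

E6 E#6 B5 F#5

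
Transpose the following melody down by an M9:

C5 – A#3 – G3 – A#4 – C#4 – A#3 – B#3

Bb3 G#2 F2 G#3 B2 G#2 A#2

C5 -> Bb3
A#3 -> G#2
G3 -> F2
A#4 -> G#3
C#4 -> B2
A#3 -> G#2
B#3 -> A#2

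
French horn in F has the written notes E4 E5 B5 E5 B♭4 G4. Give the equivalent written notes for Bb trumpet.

B3 B4 F#5 B4 F4 D4

First find concert pitch: the French horn in F sounds a perfect fifth below written, so E4 E5 B5 E5 B♭4 G4 sounds A3 A4 E5 A4 Eb4 C4.
Then write for Bb trumpet: it sounds a major second below written, so the part must be a major second above concert.
A3 → B3
A4 → B4
E5 → F#5
A4 → B4
Eb4 → F4
C4 → D4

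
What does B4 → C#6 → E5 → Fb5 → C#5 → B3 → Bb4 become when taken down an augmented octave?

B4 becomes Bb3
C#6 becomes C5
E5 becomes Eb4
Fb5 becomes Fbb4
C#5 becomes C4
B3 becomes Bb2
Bb4 becomes Bbb3

Bb3 C5 Eb4 Fbb4 C4 Bb2 Bbb3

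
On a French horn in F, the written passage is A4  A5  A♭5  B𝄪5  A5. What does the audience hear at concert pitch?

D4 D5 Db5 E##5 D5

Written C4 on the French horn in F sounds as F3, a perfect fifth lower; apply that shift to every note.
A4 to D4
A5 to D5
Ab5 to Db5
B##5 to E##5
A5 to D5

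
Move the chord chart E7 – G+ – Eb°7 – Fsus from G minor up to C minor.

G minor up to C minor is a perfect fourth; each chord root moves by that interval while the quality stays the same.
E7: root E up a perfect fourth → A, giving A7.
G+: root G up a perfect fourth → C, giving C+.
Eb°7: root Eb up a perfect fourth → Ab, giving Ab°7.
Fsus: root F up a perfect fourth → Bb, giving Bbsus.

A7 C+ Ab°7 Bbsus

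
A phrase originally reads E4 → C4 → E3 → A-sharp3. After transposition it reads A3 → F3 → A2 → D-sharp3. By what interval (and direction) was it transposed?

From E4 to A3 is 5 letter names — a fifth of some quality.
A3 to E4 is 7 semitones, which makes it a perfect fifth; the second version is lower, so the direction is down.
Checking another pair — A#3 → D#3 — gives the same interval.

down a perfect fifth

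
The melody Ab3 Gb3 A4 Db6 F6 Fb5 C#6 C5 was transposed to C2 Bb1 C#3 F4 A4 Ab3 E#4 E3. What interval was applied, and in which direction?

Take the first pair: Ab3 → C2. A to C spans 13 letter names, so the interval is some kind of thirteenth.
C2 to Ab3 is 20 semitones, which makes it a minor thirteenth; the second version is lower, so the direction is down.
Checking another pair — C5 → E3 — gives the same interval.

down a minor thirteenth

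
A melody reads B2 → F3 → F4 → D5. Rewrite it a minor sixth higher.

A minor sixth up from B2 gives G3.
F3: a sixth up reaches D, and 8 semitones makes it Db4.
F4 up a minor sixth is Db5.
D5 up a minor sixth is Bb5.

G3 Db4 Db5 Bb5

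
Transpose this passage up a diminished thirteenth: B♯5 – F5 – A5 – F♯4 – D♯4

G7 Dbb7 Fb7 Db6 Bb5

B#5: a thirteenth up reaches G, and 19 semitones makes it G7.
A diminished thirteenth up from F5 gives Dbb7.
A5: a thirteenth up reaches F, and 19 semitones makes it Fb7.
F#4: a thirteenth up reaches D, and 19 semitones makes it Db6.
D#4 up a diminished thirteenth is Bb5.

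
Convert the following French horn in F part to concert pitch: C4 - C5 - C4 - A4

F3 F4 F3 D4

Written C4 on the French horn in F sounds as F3, a perfect fifth lower; apply that shift to every note.
C4 → F3
C5 → F4
C4 → F3
A4 → D4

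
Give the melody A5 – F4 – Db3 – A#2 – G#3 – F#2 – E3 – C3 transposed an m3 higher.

A5 up a minor third is C6.
F4 up a minor third is Ab4.
A minor third up from Db3 gives Fb3.
A#2: a third up reaches C, and 3 semitones makes it C#3.
G#3: a third up reaches B, and 3 semitones makes it B3.
F#2 up a minor third is A2.
A minor third up from E3 gives G3.
A minor third up from C3 gives Eb3.

C6 Ab4 Fb3 C#3 B3 A2 G3 Eb3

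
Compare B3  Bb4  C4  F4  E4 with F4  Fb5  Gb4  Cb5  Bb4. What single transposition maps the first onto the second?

up a diminished fifth

Take the first pair: B3 → F4. B to F spans 5 letter names, so the interval is some kind of fifth.
B3 to F4 is 6 semitones, which makes it a diminished fifth; the second version is higher, so the direction is up.
Checking another pair — E4 → Bb4 — gives the same interval.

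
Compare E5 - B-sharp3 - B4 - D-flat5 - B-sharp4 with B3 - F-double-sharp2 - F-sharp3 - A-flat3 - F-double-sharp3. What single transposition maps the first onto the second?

Take the first pair: E5 → B3. E to B spans 11 letter names, so the interval is some kind of eleventh.
B3 to E5 is 17 semitones, which makes it a perfect eleventh; the second version is lower, so the direction is down.
Checking another pair — B#4 → F##3 — gives the same interval.

down a perfect eleventh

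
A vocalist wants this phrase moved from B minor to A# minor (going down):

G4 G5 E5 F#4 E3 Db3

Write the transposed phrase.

B minor to A# minor down is a minor second, so every note moves down by that interval.
G4 becomes F#4
G5 becomes F#5
E5 becomes D#5
F#4 becomes E#4
E3 becomes D#3
Db3 becomes C3

F#4 F#5 D#5 E#4 D#3 C3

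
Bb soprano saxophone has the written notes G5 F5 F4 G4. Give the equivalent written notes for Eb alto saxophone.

First find concert pitch: the Bb soprano saxophone sounds a major second below written, so G5 F5 F4 G4 sounds F5 Eb5 Eb4 F4.
Then write for Eb alto saxophone: it sounds a major sixth below written, so the part must be a major sixth above concert.
F5 → D6
Eb5 → C6
Eb4 → C5
F4 → D5

D6 C6 C5 D5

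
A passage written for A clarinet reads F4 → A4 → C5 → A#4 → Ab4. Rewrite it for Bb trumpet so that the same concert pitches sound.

First find concert pitch: the A clarinet sounds a minor third below written, so F4 A4 C5 A#4 Ab4 sounds D4 F#4 A4 F##4 F4.
Then write for Bb trumpet: it sounds a major second below written, so the part must be a major second above concert.
D4 → E4
F#4 → G#4
A4 → B4
F##4 → G##4
F4 → G4

E4 G#4 B4 G##4 G4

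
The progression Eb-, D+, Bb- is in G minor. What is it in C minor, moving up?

G minor up to C minor is a perfect fourth; each chord root moves by that interval while the quality stays the same.
Eb-: root Eb up a perfect fourth → Ab, giving Ab-.
D+: root D up a perfect fourth → G, giving G+.
Bb-: root Bb up a perfect fourth → Eb, giving Eb-.

Ab- G+ Eb-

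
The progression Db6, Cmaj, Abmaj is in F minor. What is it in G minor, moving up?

Eb6 Dmaj Bbmaj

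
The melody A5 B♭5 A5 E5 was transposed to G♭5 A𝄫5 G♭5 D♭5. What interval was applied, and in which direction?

down an augmented second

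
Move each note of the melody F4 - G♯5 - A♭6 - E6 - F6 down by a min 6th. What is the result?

A3 B#4 C6 G#5 A5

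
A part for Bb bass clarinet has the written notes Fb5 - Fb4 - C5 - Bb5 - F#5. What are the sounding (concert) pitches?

Written C4 on the Bb bass clarinet sounds as Bb2, a major ninth lower; apply that shift to every note.
Fb5 becomes Ebb4
Fb4 becomes Ebb3
C5 becomes Bb3
Bb5 becomes Ab4
F#5 becomes E4

Ebb4 Ebb3 Bb3 Ab4 E4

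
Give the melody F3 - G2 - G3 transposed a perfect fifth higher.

A perfect fifth up from F3 gives C4.
G2: a fifth up reaches D, and 7 semitones makes it D3.
G3 up a perfect fifth is D4.

C4 D3 D4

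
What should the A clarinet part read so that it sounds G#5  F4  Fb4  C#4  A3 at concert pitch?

B5 Ab4 Abb4 E4 C4

Written C4 sounds as A3 on the A clarinet, so concert pitches are written a minor third up.
G#5 becomes B5
F4 becomes Ab4
Fb4 becomes Abb4
C#4 becomes E4
A3 becomes C4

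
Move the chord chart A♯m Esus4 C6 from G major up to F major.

G major up to F major is a minor seventh; each chord root moves by that interval while the quality stays the same.
A♯m: root A♯ up a minor seventh → G#, giving G#m.
Esus4: root E up a minor seventh → D, giving Dsus4.
C6: root C up a minor seventh → Bb, giving Bb6.

G#m Dsus4 Bb6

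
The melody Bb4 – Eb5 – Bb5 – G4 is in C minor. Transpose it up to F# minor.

E5 A5 E6 C#5

C minor to F# minor up is an augmented fourth, so every note moves up by that interval.
Bb4 gives E5
Eb5 gives A5
Bb5 gives E6
G4 gives C#5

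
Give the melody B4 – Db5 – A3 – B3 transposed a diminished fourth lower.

F##4 A4 E#3 F##3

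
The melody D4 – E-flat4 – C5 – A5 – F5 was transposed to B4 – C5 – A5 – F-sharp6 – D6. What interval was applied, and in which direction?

Take the first pair: D4 → B4. D to B spans 6 letter names, so the interval is some kind of sixth.
D4 to B4 is 9 semitones, which makes it a major sixth; the second version is higher, so the direction is up.
Checking another pair — F5 → D6 — gives the same interval.

up a major sixth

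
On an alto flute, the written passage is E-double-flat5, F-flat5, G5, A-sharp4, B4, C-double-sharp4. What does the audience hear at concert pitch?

The alto flute sounds a perfect fourth below written, so transpose each written note down a perfect fourth.
Ebb5 becomes Bbb4
Fb5 becomes Cb5
G5 becomes D5
A#4 becomes E#4
B4 becomes F#4
C##4 becomes G##3

Bbb4 Cb5 D5 E#4 F#4 G##3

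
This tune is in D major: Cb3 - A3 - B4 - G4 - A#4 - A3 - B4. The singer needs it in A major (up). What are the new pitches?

Gb3 E4 F#5 D5 E#5 E4 F#5

From D up to A is a perfect fifth; apply that to each pitch.
Cb3 -> Gb3
A3 -> E4
B4 -> F#5
G4 -> D5
A#4 -> E#5
A3 -> E4
B4 -> F#5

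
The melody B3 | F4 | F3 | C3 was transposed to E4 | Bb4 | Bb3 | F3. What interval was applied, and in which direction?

up a perfect fourth

From B3 to E4 is 4 letter names — a fourth of some quality.
B3 to E4 is 5 semitones, which makes it a perfect fourth; the second version is higher, so the direction is up.
Checking another pair — C3 → F3 — gives the same interval.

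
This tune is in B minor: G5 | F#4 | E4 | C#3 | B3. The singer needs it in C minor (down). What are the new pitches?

B minor to C minor down is a major seventh, so every note moves down by that interval.
G5 becomes Ab4
F#4 becomes G3
E4 becomes F3
C#3 becomes D2
B3 becomes C3

Ab4 G3 F3 D2 C3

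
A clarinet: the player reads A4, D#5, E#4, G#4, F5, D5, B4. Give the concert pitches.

F#4 B#4 C##4 E#4 D5 B4 G#4

Written C4 on the A clarinet sounds as A3, a minor third lower; apply that shift to every note.
A4 to F#4
D#5 to B#4
E#4 to C##4
G#4 to E#4
F5 to D5
D5 to B4
B4 to G#4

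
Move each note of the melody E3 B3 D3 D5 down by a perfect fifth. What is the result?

A2 E3 G2 G4

E3: a fifth down reaches A, and 7 semitones makes it A2.
A perfect fifth down from B3 gives E3.
A perfect fifth down from D3 gives G2.
D5: a fifth down reaches G, and 7 semitones makes it G4.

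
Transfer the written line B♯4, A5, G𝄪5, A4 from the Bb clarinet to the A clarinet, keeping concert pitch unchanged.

C#5 Bb5 A#5 Bb4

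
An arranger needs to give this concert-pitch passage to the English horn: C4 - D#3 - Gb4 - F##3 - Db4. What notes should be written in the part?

G4 A#3 Db5 C##4 Ab4

Written C4 sounds as F3 on the English horn, so concert pitches are written a perfect fifth up.
C4 to G4
D#3 to A#3
Gb4 to Db5
F##3 to C##4
Db4 to Ab4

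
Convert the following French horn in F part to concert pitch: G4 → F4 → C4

C4 Bb3 F3

Written C4 on the French horn in F sounds as F3, a perfect fifth lower; apply that shift to every note.
G4 to C4
F4 to Bb3
C4 to F3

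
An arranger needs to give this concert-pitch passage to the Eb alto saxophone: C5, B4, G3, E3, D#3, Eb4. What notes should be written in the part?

The Eb alto saxophone sounds a major sixth below written, so the written part must be a major sixth above concert — transpose each note up.
C5 becomes A5
B4 becomes G#5
G3 becomes E4
E3 becomes C#4
D#3 becomes B#3
Eb4 becomes C5

A5 G#5 E4 C#4 B#3 C5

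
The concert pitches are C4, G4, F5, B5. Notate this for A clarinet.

Eb4 Bb4 Ab5 D6

The A clarinet sounds a minor third below written, so the written part must be a minor third above concert — transpose each note up.
C4 -> Eb4
G4 -> Bb4
F5 -> Ab5
B5 -> D6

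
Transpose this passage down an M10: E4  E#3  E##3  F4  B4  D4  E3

C3 C#2 C##2 Db3 G3 Bb2 C2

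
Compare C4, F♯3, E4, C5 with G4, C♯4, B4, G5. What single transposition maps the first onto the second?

From C4 to G4 is 5 letter names — a fifth of some quality.
C4 to G4 is 7 semitones, which makes it a perfect fifth; the second version is higher, so the direction is up.
Checking another pair — C5 → G5 — gives the same interval.

up a perfect fifth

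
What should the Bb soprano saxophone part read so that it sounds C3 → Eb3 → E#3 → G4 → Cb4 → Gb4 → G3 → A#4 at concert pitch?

D3 F3 F##3 A4 Db4 Ab4 A3 B#4

The Bb soprano saxophone sounds a major second below written, so the written part must be a major second above concert — transpose each note up.
C3 becomes D3
Eb3 becomes F3
E#3 becomes F##3
G4 becomes A4
Cb4 becomes Db4
Gb4 becomes Ab4
G3 becomes A3
A#4 becomes B#4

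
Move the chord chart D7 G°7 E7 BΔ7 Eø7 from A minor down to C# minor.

F#7 B°7 G#7 D#Δ7 G#ø7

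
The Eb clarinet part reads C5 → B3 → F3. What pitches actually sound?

Written C4 on the Eb clarinet sounds as Eb4, a minor third higher; apply that shift to every note.
C5 gives Eb5
B3 gives D4
F3 gives Ab3

Eb5 D4 Ab3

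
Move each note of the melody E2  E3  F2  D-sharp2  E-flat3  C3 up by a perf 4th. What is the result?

E2 to A2
E3 to A3
F2 to Bb2
D#2 to G#2
Eb3 to Ab3
C3 to F3

A2 A3 Bb2 G#2 Ab3 F3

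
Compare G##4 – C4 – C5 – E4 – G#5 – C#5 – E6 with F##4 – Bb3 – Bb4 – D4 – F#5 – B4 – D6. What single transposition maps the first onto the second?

From G##4 to F##4 is 2 letter names — a second of some quality.
F##4 to G##4 is 2 semitones, which makes it a major second; the second version is lower, so the direction is down.
Checking another pair — E6 → D6 — gives the same interval.

down a major second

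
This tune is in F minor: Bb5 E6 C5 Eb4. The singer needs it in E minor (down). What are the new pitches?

From F down to E is a minor second; apply that to each pitch.
Bb5 → A5
E6 → D#6
C5 → B4
Eb4 → D4

A5 D#6 B4 D4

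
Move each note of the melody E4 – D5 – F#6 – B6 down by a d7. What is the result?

E4 -> F##3
D5 -> E#4
F#6 -> G##5
B6 -> C##6

F##3 E#4 G##5 C##6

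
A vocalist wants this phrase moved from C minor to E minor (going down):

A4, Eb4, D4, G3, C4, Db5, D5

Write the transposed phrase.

C minor to E minor down is a minor sixth, so every note moves down by that interval.
A4 to C#4
Eb4 to G3
D4 to F#3
G3 to B2
C4 to E3
Db5 to F4
D5 to F#4

C#4 G3 F#3 B2 E3 F4 F#4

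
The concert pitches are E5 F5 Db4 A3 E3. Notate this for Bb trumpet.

Written C4 sounds as Bb3 on the Bb trumpet, so concert pitches are written a major second up.
E5 -> F#5
F5 -> G5
Db4 -> Eb4
A3 -> B3
E3 -> F#3

F#5 G5 Eb4 B3 F#3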